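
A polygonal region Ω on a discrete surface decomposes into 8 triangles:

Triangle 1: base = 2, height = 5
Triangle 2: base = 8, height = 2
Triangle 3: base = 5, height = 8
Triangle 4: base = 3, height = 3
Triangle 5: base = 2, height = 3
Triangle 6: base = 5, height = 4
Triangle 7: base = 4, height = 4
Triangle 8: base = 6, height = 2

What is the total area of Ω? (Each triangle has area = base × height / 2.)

(1/2)×2×5 + (1/2)×8×2 + (1/2)×5×8 + (1/2)×3×3 + (1/2)×2×3 + (1/2)×5×4 + (1/2)×4×4 + (1/2)×6×2 = 64.5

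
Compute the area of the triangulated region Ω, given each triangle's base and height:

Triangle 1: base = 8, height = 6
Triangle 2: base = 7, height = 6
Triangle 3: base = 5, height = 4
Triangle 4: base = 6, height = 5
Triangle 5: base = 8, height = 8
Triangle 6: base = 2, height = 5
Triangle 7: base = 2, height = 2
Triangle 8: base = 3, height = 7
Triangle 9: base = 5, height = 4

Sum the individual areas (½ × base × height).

(1/2)×8×6 + (1/2)×7×6 + (1/2)×5×4 + (1/2)×6×5 + (1/2)×8×8 + (1/2)×2×5 + (1/2)×2×2 + (1/2)×3×7 + (1/2)×5×4 = 129.5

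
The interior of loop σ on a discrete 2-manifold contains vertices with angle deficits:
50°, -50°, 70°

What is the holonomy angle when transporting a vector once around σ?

Holonomy = total enclosed curvature = 50° + (-50°) + 70° = 70°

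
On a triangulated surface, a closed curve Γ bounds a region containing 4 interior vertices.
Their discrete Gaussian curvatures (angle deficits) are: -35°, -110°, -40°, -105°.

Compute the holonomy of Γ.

Holonomy = total enclosed curvature = (-35°) + (-110°) + (-40°) + (-105°) = -290°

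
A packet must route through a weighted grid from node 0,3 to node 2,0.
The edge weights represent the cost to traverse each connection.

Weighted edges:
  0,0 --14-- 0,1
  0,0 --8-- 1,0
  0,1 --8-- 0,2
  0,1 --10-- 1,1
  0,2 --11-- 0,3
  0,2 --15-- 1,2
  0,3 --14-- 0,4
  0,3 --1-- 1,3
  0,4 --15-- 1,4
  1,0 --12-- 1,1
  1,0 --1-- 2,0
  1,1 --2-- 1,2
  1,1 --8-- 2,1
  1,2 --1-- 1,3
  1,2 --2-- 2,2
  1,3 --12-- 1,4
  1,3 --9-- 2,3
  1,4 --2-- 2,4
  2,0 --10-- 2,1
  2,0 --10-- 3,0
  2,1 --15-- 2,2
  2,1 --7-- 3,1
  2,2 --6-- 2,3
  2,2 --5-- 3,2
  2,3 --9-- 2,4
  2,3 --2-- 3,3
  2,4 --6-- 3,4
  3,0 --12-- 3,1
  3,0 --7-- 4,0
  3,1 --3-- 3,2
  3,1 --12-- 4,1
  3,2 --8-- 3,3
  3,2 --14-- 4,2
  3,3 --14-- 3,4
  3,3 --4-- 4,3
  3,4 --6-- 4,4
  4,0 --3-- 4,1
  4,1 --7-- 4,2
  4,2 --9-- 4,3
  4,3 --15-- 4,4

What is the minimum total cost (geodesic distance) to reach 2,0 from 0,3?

Shortest path: 0,3 → 1,3 → 1,2 → 1,1 → 1,0 → 2,0, total weight = 17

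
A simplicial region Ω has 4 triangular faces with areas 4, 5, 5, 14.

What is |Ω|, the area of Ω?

4 + 5 + 5 + 14 = 28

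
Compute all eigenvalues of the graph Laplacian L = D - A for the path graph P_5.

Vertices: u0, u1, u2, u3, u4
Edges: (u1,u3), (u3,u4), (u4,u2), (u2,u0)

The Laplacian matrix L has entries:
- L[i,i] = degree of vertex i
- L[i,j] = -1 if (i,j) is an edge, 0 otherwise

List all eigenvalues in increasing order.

The path graph P_n has Laplacian eigenvalues λ_k = 2 − 2cos(kπ/n), k = 0, 1, …, n−1. Here n = 5:
k=0: 2 − 2cos(0) = 0.0; k=1: 2 − 2cos(π/5) = 0.382; k=2: 2 − 2cos(2π/5) = 1.382; k=3: 2 − 2cos(3π/5) = 2.618; k=4: 2 − 2cos(4π/5) = 3.618.
Laplacian eigenvalues (increasing order): [0.0, 0.382, 1.382, 2.618, 3.618]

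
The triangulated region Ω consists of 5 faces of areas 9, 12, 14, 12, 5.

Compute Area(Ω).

9 + 12 + 14 + 12 + 5 = 52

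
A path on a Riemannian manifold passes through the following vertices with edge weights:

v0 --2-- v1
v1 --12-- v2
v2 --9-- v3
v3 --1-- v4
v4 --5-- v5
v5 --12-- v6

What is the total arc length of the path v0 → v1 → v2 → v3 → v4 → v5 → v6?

Arc length = 2 + 12 + 9 + 1 + 5 + 12 = 41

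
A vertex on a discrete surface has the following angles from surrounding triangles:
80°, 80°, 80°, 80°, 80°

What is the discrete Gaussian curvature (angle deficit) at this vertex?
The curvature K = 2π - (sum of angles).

Sum of angles = 400°. K = 360° - 400° = -40° = -2π/9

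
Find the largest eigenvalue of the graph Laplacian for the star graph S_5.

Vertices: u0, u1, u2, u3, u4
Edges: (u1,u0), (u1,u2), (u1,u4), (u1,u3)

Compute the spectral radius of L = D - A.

The star S_5 is the complete bipartite graph K_{1,4} (one hub of degree 4, 4 leaves of degree 1). The Laplacian spectrum of K_{p,q} is 0, p (multiplicity q−1), q (multiplicity p−1), p+q. With p = 1, q = 4: 0 once, 1 with multiplicity 3, and 5 once. (Check: trace L = sum of degrees = 8 = 3·1 + 5.)
Laplacian eigenvalues: [0.0, 1.0, 1.0, 1.0, 5.0]. Largest eigenvalue (spectral radius) = 5.0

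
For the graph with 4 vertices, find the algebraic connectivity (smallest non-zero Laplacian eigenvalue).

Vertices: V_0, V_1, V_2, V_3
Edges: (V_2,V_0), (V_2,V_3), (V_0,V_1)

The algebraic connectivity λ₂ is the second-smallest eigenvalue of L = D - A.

Degrees: deg(V_0) = 2, deg(V_1) = 1, deg(V_2) = 2, deg(V_3) = 1.
L = D − A with rows/columns ordered (V_0, V_1, V_2, V_3):
  [ 2, -1, -1,  0]
  [-1,  1,  0,  0]
  [-1,  0,  2, -1]
  [ 0,  0, -1,  1]
Characteristic polynomial: det(λI − L) = λ(λ² − 4λ + 2)(λ − 2).
Roots: λ = 0; (λ² − 4λ + 2) = 0 ⇒ λ = 2 ± √2 ≈ 0.5858, 3.4142; (λ − 2) = 0 ⇒ λ = 2.
(Check: the roots sum (with multiplicity) to 6, matching trace L = Σdeg = 2·3 = 6.)
Laplacian eigenvalues: [0.0, 0.5858, 2.0, 3.4142]. Algebraic connectivity (smallest non-zero eigenvalue) = 0.5858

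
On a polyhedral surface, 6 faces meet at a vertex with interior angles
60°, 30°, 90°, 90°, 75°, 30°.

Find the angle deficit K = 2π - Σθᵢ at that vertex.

Sum of angles = 375°. K = 360° - 375° = -15° = -π/12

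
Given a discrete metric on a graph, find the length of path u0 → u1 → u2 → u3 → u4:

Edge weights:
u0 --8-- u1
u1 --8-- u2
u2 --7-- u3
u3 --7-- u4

Arc length = 8 + 8 + 7 + 7 = 30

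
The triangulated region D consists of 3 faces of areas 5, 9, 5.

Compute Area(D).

5 + 9 + 5 = 19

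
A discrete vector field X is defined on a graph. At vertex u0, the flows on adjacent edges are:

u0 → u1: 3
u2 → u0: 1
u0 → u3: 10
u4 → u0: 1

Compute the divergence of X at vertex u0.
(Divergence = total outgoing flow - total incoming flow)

Divergence = sum of outgoing flows = 3 + (-1) + 10 + (-1) = 11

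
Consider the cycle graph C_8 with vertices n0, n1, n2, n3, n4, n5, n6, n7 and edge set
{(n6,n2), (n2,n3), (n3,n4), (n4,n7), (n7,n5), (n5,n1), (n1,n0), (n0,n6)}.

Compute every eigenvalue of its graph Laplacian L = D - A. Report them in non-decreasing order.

The cycle graph C_n has Laplacian eigenvalues λ_k = 2 − 2cos(2πk/n), k = 0, 1, …, n−1. Here n = 8:
k=0: 2 − 2cos(0) = 0.0; k=1: 2 − 2cos(π/4) = 0.5858; k=2: 2 − 2cos(π/2) = 2.0; k=3: 2 − 2cos(3π/4) = 3.4142; k=4: 2 − 2cos(π) = 4.0; k=5: 2 − 2cos(5π/4) = 3.4142; k=6: 2 − 2cos(3π/2) = 2.0; k=7: 2 − 2cos(7π/4) = 0.5858.
Laplacian eigenvalues (increasing order): [0.0, 0.5858, 0.5858, 2.0, 2.0, 3.4142, 3.4142, 4.0]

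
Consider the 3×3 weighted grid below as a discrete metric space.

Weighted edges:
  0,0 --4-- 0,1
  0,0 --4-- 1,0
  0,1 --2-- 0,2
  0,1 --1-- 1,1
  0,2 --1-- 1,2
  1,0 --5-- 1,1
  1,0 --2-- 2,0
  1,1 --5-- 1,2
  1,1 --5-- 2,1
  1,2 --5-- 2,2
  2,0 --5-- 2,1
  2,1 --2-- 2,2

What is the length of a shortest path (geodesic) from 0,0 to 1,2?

Shortest path: 0,0 → 0,1 → 0,2 → 1,2, total weight = 7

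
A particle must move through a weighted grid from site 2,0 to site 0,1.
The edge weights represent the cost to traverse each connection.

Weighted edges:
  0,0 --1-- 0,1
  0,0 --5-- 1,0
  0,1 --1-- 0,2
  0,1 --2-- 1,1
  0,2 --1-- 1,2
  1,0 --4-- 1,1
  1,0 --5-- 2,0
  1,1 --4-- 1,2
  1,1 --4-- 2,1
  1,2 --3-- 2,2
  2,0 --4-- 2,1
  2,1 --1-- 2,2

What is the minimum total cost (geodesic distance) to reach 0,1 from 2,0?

Shortest path: 2,0 → 2,1 → 1,1 → 0,1, total weight = 10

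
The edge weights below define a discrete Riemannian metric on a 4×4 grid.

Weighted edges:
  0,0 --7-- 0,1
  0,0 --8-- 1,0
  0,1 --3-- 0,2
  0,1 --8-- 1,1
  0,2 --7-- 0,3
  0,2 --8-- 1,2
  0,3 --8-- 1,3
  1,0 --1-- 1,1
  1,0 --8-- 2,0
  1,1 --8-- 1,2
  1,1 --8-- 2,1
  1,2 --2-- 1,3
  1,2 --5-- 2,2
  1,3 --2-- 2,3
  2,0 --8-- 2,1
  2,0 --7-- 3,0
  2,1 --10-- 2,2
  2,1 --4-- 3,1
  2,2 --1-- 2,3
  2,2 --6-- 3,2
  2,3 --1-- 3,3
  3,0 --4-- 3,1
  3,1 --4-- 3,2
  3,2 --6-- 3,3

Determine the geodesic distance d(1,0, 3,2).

Shortest path: 1,0 → 1,1 → 2,1 → 3,1 → 3,2, total weight = 17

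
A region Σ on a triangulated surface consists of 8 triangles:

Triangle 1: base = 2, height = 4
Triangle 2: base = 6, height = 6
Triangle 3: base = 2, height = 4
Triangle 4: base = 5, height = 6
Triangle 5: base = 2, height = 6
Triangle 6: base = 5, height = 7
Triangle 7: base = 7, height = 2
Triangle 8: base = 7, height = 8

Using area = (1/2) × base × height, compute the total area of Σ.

(1/2)×2×4 + (1/2)×6×6 + (1/2)×2×4 + (1/2)×5×6 + (1/2)×2×6 + (1/2)×5×7 + (1/2)×7×2 + (1/2)×7×8 = 99.5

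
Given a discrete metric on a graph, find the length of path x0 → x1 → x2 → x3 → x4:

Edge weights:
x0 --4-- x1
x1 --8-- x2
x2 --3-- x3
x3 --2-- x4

Arc length = 4 + 8 + 3 + 2 = 17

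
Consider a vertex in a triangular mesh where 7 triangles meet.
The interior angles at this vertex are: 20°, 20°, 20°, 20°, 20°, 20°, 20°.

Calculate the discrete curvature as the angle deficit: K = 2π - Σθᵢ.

Sum of angles = 140°. K = 360° - 140° = 220°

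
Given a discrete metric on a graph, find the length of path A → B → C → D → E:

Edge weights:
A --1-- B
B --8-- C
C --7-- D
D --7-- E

Arc length = 1 + 8 + 7 + 7 = 23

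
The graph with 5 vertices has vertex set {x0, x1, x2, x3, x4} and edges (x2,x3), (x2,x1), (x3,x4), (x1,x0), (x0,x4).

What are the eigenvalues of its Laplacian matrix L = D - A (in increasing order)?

Degrees: deg(x0) = 2, deg(x1) = 2, deg(x2) = 2, deg(x3) = 2, deg(x4) = 2.
L = D − A with rows/columns ordered (x0, x1, x2, x3, x4):
  [ 2, -1,  0,  0, -1]
  [-1,  2, -1,  0,  0]
  [ 0, -1,  2, -1,  0]
  [ 0,  0, -1,  2, -1]
  [-1,  0,  0, -1,  2]
Characteristic polynomial: det(λI − L) = λ(λ² − 5λ + 5)².
Roots: λ = 0; (λ² − 5λ + 5) = 0 ⇒ λ = (5 ± √5)/2 ≈ 1.382, 3.618 (multiplicity 2).
(Check: the roots sum (with multiplicity) to 10, matching trace L = Σdeg = 2·5 = 10.)
Laplacian eigenvalues (increasing order): [0.0, 1.382, 1.382, 3.618, 3.618]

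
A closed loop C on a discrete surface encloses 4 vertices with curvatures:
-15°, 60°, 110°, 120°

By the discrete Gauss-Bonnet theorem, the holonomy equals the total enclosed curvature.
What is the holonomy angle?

Holonomy = total enclosed curvature = (-15°) + 60° + 110° + 120° = 275°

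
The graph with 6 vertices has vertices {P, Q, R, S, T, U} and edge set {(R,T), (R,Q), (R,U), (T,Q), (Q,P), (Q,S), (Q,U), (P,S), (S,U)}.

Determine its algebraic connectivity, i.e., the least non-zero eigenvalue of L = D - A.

Degrees: deg(P) = 2, deg(Q) = 5, deg(R) = 3, deg(S) = 3, deg(T) = 2, deg(U) = 3.
L = D − A with rows/columns ordered (P, Q, R, S, T, U):
  [ 2, -1,  0, -1,  0,  0]
  [-1,  5, -1, -1, -1, -1]
  [ 0, -1,  3,  0, -1, -1]
  [-1, -1,  0,  3,  0, -1]
  [ 0, -1, -1,  0,  2,  0]
  [ 0, -1, -1, -1,  0,  3]
Characteristic polynomial: det(λI − L) = λ(λ² − 5λ + 5)(λ² − 7λ + 11)(λ − 6).
Roots: λ = 0; (λ² − 5λ + 5) = 0 ⇒ λ = (5 ± √5)/2 ≈ 1.382, 3.618; (λ² − 7λ + 11) = 0 ⇒ λ = (7 ± √5)/2 ≈ 2.382, 4.618; (λ − 6) = 0 ⇒ λ = 6.
(Check: the roots sum (with multiplicity) to 18, matching trace L = Σdeg = 2·9 = 18.)
Laplacian eigenvalues: [0.0, 1.382, 2.382, 3.618, 4.618, 6.0]. Algebraic connectivity (smallest non-zero eigenvalue) = 1.382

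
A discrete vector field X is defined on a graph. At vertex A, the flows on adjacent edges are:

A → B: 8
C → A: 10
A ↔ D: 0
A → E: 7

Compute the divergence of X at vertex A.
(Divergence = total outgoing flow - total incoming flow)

Divergence = sum of outgoing flows = 8 + (-10) + 0 + 7 = 5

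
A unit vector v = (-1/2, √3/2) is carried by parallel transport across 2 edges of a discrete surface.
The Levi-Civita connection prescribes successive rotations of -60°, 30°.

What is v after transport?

Total rotation: (-60°) + 30° = -30°. Final vector: (0, 1)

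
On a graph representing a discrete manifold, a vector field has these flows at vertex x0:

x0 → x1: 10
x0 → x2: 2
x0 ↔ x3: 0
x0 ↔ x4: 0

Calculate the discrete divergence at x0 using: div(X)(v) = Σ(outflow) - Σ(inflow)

Divergence = sum of outgoing flows = 10 + 2 + 0 + 0 = 12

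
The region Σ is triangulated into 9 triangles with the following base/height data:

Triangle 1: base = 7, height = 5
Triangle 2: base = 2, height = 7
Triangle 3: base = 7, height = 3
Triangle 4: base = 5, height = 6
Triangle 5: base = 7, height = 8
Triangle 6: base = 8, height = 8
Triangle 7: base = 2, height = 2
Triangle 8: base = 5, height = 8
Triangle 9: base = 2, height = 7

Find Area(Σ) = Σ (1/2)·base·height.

(1/2)×7×5 + (1/2)×2×7 + (1/2)×7×3 + (1/2)×5×6 + (1/2)×7×8 + (1/2)×8×8 + (1/2)×2×2 + (1/2)×5×8 + (1/2)×2×7 = 139.0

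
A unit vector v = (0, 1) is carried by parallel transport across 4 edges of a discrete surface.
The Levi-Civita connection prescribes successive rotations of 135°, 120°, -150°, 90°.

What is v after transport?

Total rotation: 135° + 120° + (-150°) + 90° = 195° ≡ -165° (mod 360°). Final vector: (0.2588, -0.9659)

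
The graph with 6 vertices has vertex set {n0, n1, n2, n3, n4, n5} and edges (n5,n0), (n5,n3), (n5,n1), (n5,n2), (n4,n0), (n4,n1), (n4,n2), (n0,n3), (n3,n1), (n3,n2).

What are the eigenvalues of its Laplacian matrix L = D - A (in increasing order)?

Degrees: deg(n0) = 3, deg(n1) = 3, deg(n2) = 3, deg(n3) = 4, deg(n4) = 3, deg(n5) = 4.
L = D − A with rows/columns ordered (n0, n1, n2, n3, n4, n5):
  [ 3,  0,  0, -1, -1, -1]
  [ 0,  3,  0, -1, -1, -1]
  [ 0,  0,  3, -1, -1, -1]
  [-1, -1, -1,  4,  0, -1]
  [-1, -1, -1,  0,  3,  0]
  [-1, -1, -1, -1,  0,  4]
Characteristic polynomial: det(λI − L) = λ(λ − 3)³(λ − 5)(λ − 6).
Roots: λ = 0; (λ − 3) = 0 ⇒ λ = 3 (multiplicity 3); (λ − 5) = 0 ⇒ λ = 5; (λ − 6) = 0 ⇒ λ = 6.
(Check: the roots sum (with multiplicity) to 20, matching trace L = Σdeg = 2·10 = 20.)
Laplacian eigenvalues (increasing order): [0.0, 3.0, 3.0, 3.0, 5.0, 6.0]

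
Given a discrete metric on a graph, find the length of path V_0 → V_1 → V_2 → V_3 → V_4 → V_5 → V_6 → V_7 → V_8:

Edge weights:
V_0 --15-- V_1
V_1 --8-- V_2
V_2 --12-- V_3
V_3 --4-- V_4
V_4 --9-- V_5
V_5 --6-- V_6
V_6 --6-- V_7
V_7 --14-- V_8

Arc length = 15 + 8 + 12 + 4 + 9 + 6 + 6 + 14 = 74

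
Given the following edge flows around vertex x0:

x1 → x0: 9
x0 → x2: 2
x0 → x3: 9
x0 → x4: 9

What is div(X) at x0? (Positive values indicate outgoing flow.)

Divergence = sum of outgoing flows = (-9) + 2 + 9 + 9 = 11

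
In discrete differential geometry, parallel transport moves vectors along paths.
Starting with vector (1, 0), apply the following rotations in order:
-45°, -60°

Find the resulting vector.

Total rotation: (-45°) + (-60°) = -105°. Final vector: (-0.2588, -0.9659)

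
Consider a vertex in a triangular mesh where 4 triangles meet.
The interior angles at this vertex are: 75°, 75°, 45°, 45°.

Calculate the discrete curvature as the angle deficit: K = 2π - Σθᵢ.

Sum of angles = 240°. K = 360° - 240° = 120° = 2π/3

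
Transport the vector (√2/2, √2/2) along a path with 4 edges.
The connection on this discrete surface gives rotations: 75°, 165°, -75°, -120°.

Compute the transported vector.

Total rotation: 75° + 165° + (-75°) + (-120°) = 45°. Final vector: (0, 1)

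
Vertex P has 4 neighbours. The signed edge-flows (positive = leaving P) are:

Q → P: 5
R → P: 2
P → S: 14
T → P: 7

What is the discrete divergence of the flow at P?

Divergence = sum of outgoing flows = (-5) + (-2) + 14 + (-7) = 0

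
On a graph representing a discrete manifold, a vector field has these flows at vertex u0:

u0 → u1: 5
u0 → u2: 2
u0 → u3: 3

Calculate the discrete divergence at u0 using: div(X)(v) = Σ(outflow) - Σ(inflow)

Divergence = sum of outgoing flows = 5 + 2 + 3 = 10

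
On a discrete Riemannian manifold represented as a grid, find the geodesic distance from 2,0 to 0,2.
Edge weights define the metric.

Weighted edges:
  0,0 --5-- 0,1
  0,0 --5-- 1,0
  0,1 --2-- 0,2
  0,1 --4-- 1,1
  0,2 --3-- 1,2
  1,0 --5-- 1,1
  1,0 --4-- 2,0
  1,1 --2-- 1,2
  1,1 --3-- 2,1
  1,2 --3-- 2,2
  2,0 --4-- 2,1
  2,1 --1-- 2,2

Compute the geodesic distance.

Shortest path: 2,0 → 2,1 → 2,2 → 1,2 → 0,2, total weight = 11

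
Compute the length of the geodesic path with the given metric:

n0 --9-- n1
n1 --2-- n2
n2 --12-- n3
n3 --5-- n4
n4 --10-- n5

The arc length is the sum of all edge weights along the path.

Arc length = 9 + 2 + 12 + 5 + 10 = 38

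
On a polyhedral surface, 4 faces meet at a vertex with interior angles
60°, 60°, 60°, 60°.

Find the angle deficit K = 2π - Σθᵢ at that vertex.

Sum of angles = 240°. K = 360° - 240° = 120°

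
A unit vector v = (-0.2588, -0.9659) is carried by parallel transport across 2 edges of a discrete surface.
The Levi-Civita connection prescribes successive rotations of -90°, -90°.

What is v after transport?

Total rotation: (-90°) + (-90°) = -180° ≡ 180° (mod 360°). Final vector: (0.2588, 0.9659)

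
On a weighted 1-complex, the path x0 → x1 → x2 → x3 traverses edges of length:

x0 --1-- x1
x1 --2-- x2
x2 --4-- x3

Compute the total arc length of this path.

Arc length = 1 + 2 + 4 = 7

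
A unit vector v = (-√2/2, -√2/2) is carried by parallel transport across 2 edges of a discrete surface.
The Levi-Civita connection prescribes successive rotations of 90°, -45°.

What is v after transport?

Total rotation: 90° + (-45°) = 45°. Final vector: (0, -1)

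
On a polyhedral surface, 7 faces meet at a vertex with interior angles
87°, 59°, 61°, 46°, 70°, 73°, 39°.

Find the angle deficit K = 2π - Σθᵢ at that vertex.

Sum of angles = 435°. K = 360° - 435° = -75° = -5π/12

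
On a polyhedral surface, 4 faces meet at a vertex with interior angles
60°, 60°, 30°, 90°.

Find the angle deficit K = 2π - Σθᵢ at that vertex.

Sum of angles = 240°. K = 360° - 240° = 120° = 2π/3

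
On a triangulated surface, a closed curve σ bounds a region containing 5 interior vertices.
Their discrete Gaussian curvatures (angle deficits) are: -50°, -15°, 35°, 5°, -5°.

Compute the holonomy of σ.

Holonomy = total enclosed curvature = (-50°) + (-15°) + 35° + 5° + (-5°) = -30°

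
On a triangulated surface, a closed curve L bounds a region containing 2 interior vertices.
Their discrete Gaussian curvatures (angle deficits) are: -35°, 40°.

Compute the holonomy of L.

Holonomy = total enclosed curvature = (-35°) + 40° = 5°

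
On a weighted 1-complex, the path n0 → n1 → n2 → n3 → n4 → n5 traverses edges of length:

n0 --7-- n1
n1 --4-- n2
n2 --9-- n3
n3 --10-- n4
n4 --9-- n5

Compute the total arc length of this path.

Arc length = 7 + 4 + 9 + 10 + 9 = 39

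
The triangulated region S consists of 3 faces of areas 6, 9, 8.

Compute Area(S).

6 + 9 + 8 = 23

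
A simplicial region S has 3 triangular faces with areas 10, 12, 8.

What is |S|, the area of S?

10 + 12 + 8 = 30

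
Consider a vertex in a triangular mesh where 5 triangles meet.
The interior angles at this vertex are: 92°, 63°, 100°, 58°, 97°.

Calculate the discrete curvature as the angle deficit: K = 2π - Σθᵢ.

Sum of angles = 410°. K = 360° - 410° = -50° = -5π/18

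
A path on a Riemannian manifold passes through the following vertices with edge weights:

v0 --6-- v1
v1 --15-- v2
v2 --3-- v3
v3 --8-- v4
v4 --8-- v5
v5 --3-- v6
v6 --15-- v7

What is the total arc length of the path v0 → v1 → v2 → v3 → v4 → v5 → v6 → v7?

Arc length = 6 + 15 + 3 + 8 + 8 + 3 + 15 = 58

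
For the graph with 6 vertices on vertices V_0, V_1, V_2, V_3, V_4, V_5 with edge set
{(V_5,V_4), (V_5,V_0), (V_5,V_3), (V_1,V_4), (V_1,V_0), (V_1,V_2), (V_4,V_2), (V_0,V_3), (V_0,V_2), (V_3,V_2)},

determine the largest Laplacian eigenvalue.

Degrees: deg(V_0) = 4, deg(V_1) = 3, deg(V_2) = 4, deg(V_3) = 3, deg(V_4) = 3, deg(V_5) = 3.
L = D − A with rows/columns ordered (V_0, V_1, V_2, V_3, V_4, V_5):
  [ 4, -1, -1, -1,  0, -1]
  [-1,  3, -1,  0, -1,  0]
  [-1, -1,  4, -1, -1,  0]
  [-1,  0, -1,  3,  0, -1]
  [ 0, -1, -1,  0,  3, -1]
  [-1,  0,  0, -1, -1,  3]
Characteristic polynomial: det(λI − L) = λ(λ² − 8λ + 13)(λ − 3)(λ − 4)(λ − 5).
Roots: λ = 0; (λ² − 8λ + 13) = 0 ⇒ λ = 4 ± √3 ≈ 2.2679, 5.7321; (λ − 3) = 0 ⇒ λ = 3; (λ − 4) = 0 ⇒ λ = 4; (λ − 5) = 0 ⇒ λ = 5.
(Check: the roots sum (with multiplicity) to 20, matching trace L = Σdeg = 2·10 = 20.)
Laplacian eigenvalues: [0.0, 2.2679, 3.0, 4.0, 5.0, 5.7321]. Largest eigenvalue (spectral radius) = 5.7321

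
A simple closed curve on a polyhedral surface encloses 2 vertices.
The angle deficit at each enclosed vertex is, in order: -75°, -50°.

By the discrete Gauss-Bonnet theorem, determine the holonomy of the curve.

Holonomy = total enclosed curvature = (-75°) + (-50°) = -125°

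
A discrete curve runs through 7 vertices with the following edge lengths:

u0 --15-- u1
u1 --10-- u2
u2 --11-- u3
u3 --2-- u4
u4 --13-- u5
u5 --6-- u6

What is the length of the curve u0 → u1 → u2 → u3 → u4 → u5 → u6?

Arc length = 15 + 10 + 11 + 2 + 13 + 6 = 57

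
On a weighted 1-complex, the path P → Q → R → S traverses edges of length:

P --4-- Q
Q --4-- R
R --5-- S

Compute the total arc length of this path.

Arc length = 4 + 4 + 5 = 13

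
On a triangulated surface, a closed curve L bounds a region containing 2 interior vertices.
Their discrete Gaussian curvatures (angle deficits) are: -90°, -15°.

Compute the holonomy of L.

Holonomy = total enclosed curvature = (-90°) + (-15°) = -105°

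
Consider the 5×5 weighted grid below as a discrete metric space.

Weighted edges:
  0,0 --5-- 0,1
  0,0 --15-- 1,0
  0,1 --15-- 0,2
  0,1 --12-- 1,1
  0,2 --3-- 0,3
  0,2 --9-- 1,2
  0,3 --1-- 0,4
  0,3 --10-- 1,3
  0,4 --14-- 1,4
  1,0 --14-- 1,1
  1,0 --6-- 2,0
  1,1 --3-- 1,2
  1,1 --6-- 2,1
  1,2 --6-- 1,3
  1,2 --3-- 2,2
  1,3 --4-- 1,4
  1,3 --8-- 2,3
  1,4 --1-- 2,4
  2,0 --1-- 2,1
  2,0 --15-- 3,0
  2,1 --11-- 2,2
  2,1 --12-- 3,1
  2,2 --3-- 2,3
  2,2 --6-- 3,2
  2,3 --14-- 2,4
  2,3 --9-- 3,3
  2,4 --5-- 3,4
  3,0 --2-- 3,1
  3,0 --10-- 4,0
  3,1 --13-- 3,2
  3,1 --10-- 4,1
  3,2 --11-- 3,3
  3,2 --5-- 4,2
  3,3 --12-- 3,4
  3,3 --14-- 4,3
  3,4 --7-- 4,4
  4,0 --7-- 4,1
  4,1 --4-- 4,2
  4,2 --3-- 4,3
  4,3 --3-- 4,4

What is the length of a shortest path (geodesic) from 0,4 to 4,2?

Shortest path: 0,4 → 0,3 → 0,2 → 1,2 → 2,2 → 3,2 → 4,2, total weight = 27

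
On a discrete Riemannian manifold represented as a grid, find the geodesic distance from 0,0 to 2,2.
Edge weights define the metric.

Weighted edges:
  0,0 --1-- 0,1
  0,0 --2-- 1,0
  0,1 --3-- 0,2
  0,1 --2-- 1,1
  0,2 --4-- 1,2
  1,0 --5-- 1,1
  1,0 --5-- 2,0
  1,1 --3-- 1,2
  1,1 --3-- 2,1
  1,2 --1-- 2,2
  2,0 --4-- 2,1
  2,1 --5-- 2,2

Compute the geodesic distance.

Shortest path: 0,0 → 0,1 → 1,1 → 1,2 → 2,2, total weight = 7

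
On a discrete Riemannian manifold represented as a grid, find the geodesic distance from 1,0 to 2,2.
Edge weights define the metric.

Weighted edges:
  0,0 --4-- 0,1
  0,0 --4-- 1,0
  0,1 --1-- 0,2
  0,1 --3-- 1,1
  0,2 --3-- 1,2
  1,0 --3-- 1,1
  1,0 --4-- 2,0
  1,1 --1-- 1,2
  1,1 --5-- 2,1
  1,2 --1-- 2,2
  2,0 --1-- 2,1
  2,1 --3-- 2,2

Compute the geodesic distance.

Shortest path: 1,0 → 1,1 → 1,2 → 2,2, total weight = 5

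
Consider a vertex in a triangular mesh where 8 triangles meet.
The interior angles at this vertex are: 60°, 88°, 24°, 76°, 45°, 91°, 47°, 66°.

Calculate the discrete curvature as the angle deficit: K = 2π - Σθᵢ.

Sum of angles = 497°. K = 360° - 497° = -137° = -137π/180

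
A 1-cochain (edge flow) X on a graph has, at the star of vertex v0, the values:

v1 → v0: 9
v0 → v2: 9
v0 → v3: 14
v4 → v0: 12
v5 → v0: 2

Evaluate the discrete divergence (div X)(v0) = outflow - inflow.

Divergence = sum of outgoing flows = (-9) + 9 + 14 + (-12) + (-2) = 0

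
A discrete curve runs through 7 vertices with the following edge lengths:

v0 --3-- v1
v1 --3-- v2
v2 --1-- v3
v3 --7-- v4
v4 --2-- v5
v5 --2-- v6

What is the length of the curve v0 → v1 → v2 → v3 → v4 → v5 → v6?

Arc length = 3 + 3 + 1 + 7 + 2 + 2 = 18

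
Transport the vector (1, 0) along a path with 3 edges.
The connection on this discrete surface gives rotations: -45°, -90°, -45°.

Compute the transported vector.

Total rotation: (-45°) + (-90°) + (-45°) = -180° ≡ 180° (mod 360°). Final vector: (-1, 0)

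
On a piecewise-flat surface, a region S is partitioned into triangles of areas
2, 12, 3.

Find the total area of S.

2 + 12 + 3 = 17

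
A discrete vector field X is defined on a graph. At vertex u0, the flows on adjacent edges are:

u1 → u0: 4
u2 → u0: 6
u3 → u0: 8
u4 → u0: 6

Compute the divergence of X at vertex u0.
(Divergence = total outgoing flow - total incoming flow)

Divergence = sum of outgoing flows = (-4) + (-6) + (-8) + (-6) = -24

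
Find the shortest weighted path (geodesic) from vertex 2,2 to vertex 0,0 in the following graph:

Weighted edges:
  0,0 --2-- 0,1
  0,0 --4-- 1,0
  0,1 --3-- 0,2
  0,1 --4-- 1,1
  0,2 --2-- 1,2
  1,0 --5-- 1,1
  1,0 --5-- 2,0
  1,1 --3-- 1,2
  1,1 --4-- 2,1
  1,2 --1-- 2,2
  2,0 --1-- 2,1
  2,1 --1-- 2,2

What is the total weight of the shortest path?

Shortest path: 2,2 → 1,2 → 0,2 → 0,1 → 0,0, total weight = 8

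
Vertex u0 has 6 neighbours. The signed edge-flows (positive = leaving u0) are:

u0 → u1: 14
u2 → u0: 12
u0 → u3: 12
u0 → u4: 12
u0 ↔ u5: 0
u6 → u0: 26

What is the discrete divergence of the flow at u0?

Divergence = sum of outgoing flows = 14 + (-12) + 12 + 12 + 0 + (-26) = 0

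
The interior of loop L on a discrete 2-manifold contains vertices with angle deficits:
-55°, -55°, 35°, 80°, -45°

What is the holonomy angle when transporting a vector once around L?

Holonomy = total enclosed curvature = (-55°) + (-55°) + 35° + 80° + (-45°) = -40°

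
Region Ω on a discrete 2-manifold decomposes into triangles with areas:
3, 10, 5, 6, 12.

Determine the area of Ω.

3 + 10 + 5 + 6 + 12 = 36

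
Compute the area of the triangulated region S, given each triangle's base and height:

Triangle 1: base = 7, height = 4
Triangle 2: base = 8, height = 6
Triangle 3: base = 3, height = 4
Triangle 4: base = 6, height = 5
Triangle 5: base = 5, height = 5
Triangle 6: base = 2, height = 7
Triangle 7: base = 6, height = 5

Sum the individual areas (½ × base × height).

(1/2)×7×4 + (1/2)×8×6 + (1/2)×3×4 + (1/2)×6×5 + (1/2)×5×5 + (1/2)×2×7 + (1/2)×6×5 = 93.5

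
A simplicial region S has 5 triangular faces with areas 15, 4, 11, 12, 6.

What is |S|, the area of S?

15 + 4 + 11 + 12 + 6 = 48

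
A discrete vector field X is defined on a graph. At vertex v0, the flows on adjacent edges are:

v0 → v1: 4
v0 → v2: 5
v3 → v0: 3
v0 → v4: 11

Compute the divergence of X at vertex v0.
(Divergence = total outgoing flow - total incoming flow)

Divergence = sum of outgoing flows = 4 + 5 + (-3) + 11 = 17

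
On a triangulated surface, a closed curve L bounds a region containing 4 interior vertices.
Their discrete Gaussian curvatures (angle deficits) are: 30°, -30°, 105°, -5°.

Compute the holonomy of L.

Holonomy = total enclosed curvature = 30° + (-30°) + 105° + (-5°) = 100°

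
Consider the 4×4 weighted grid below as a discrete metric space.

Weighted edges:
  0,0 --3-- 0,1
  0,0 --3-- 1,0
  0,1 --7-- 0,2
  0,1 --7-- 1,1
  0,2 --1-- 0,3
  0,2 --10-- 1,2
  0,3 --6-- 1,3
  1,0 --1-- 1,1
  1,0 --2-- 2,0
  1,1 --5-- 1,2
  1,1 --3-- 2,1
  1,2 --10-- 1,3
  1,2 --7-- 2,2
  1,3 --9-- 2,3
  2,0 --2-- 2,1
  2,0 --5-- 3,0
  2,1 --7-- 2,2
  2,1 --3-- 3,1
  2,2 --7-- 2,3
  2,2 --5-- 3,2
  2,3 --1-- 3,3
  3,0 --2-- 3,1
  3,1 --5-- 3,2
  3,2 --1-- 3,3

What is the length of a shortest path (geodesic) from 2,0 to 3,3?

Shortest path: 2,0 → 2,1 → 3,1 → 3,2 → 3,3, total weight = 11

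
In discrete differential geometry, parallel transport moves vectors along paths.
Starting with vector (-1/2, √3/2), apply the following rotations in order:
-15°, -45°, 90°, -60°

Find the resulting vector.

Total rotation: (-15°) + (-45°) + 90° + (-60°) = -30°. Final vector: (0, 1)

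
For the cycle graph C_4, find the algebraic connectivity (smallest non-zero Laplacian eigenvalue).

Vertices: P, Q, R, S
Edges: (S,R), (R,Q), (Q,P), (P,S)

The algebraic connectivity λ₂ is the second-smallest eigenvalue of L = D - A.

The cycle graph C_n has Laplacian eigenvalues λ_k = 2 − 2cos(2πk/n), k = 0, 1, …, n−1. Here n = 4:
k=0: 2 − 2cos(0) = 0.0; k=1: 2 − 2cos(π/2) = 2.0; k=2: 2 − 2cos(π) = 4.0; k=3: 2 − 2cos(3π/2) = 2.0.
Laplacian eigenvalues: [0.0, 2.0, 2.0, 4.0]. Algebraic connectivity (smallest non-zero eigenvalue) = 2.0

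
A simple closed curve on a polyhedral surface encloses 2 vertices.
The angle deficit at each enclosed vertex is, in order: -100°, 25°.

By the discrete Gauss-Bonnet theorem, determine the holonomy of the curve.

Holonomy = total enclosed curvature = (-100°) + 25° = -75°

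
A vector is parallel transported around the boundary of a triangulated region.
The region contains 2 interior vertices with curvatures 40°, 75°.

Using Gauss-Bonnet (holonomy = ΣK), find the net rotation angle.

Holonomy = total enclosed curvature = 40° + 75° = 115°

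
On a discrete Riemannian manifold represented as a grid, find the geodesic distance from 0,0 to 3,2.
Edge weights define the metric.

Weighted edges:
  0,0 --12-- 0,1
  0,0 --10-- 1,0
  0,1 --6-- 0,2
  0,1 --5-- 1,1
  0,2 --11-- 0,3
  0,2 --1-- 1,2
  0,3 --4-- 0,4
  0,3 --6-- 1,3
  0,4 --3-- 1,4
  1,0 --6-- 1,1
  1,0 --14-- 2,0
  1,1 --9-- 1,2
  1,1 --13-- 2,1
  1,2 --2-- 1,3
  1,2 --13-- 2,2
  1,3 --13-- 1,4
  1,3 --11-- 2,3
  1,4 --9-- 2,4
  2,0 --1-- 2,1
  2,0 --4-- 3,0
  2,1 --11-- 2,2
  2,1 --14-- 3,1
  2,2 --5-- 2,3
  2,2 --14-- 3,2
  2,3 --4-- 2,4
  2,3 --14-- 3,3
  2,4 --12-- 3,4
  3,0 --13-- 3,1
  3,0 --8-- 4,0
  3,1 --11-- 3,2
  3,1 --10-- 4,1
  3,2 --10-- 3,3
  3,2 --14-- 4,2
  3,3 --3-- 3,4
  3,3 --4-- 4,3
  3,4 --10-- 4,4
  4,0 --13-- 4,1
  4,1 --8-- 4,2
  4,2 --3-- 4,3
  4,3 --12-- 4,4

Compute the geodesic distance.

Shortest path: 0,0 → 0,1 → 0,2 → 1,2 → 2,2 → 3,2, total weight = 46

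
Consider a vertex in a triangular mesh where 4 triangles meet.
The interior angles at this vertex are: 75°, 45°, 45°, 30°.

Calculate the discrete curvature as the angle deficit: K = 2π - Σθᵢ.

Sum of angles = 195°. K = 360° - 195° = 165° = 11π/12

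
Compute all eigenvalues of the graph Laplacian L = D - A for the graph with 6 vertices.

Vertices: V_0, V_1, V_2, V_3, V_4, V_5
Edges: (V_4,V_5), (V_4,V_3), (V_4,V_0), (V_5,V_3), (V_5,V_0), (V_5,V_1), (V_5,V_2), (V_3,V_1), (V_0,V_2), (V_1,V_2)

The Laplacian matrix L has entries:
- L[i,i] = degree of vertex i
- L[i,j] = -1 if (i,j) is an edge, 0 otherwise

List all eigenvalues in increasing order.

Degrees: deg(V_0) = 3, deg(V_1) = 3, deg(V_2) = 3, deg(V_3) = 3, deg(V_4) = 3, deg(V_5) = 5.
L = D − A with rows/columns ordered (V_0, V_1, V_2, V_3, V_4, V_5):
  [ 3,  0, -1,  0, -1, -1]
  [ 0,  3, -1, -1,  0, -1]
  [-1, -1,  3,  0,  0, -1]
  [ 0, -1,  0,  3, -1, -1]
  [-1,  0,  0, -1,  3, -1]
  [-1, -1, -1, -1, -1,  5]
Characteristic polynomial: det(λI − L) = λ(λ² − 7λ + 11)²(λ − 6).
Roots: λ = 0; (λ² − 7λ + 11) = 0 ⇒ λ = (7 ± √5)/2 ≈ 2.382, 4.618 (multiplicity 2); (λ − 6) = 0 ⇒ λ = 6.
(Check: the roots sum (with multiplicity) to 20, matching trace L = Σdeg = 2·10 = 20.)
Laplacian eigenvalues (increasing order): [0.0, 2.382, 2.382, 4.618, 4.618, 6.0]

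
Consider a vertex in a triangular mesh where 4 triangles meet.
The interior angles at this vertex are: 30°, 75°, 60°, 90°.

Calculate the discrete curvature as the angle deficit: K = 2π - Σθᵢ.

Sum of angles = 255°. K = 360° - 255° = 105° = 7π/12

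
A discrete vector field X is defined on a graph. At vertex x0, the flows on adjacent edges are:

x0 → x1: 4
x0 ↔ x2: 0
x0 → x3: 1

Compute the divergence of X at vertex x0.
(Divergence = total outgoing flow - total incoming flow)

Divergence = sum of outgoing flows = 4 + 0 + 1 = 5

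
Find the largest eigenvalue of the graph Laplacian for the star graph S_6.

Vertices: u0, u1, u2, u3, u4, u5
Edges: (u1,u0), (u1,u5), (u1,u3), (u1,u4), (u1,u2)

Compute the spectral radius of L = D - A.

The star S_6 is the complete bipartite graph K_{1,5} (one hub of degree 5, 5 leaves of degree 1). The Laplacian spectrum of K_{p,q} is 0, p (multiplicity q−1), q (multiplicity p−1), p+q. With p = 1, q = 5: 0 once, 1 with multiplicity 4, and 6 once. (Check: trace L = sum of degrees = 10 = 4·1 + 6.)
Laplacian eigenvalues: [0.0, 1.0, 1.0, 1.0, 1.0, 6.0]. Largest eigenvalue (spectral radius) = 6.0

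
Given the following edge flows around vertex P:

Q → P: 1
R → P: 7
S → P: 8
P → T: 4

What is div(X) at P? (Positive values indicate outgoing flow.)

Divergence = sum of outgoing flows = (-1) + (-7) + (-8) + 4 = -12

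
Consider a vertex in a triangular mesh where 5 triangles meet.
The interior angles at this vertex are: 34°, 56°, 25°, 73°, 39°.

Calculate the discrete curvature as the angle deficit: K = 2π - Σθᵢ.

Sum of angles = 227°. K = 360° - 227° = 133° = 133π/180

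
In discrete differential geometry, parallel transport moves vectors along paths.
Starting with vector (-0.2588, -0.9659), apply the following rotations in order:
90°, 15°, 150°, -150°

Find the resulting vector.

Total rotation: 90° + 15° + 150° + (-150°) = 105°. Final vector: (1, 0)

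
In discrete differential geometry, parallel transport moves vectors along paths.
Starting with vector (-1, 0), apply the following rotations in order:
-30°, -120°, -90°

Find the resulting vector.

Total rotation: (-30°) + (-120°) + (-90°) = -240° ≡ 120° (mod 360°). Final vector: (0.5000, -0.8660)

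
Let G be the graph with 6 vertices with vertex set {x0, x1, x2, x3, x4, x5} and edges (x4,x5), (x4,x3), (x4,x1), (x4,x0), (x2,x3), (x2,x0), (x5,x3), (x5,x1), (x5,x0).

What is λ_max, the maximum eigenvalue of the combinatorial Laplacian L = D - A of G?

Degrees: deg(x0) = 3, deg(x1) = 2, deg(x2) = 2, deg(x3) = 3, deg(x4) = 4, deg(x5) = 4.
L = D − A with rows/columns ordered (x0, x1, x2, x3, x4, x5):
  [ 3,  0, -1,  0, -1, -1]
  [ 0,  2,  0,  0, -1, -1]
  [-1,  0,  2, -1,  0,  0]
  [ 0,  0, -1,  3, -1, -1]
  [-1, -1,  0, -1,  4, -1]
  [-1, -1,  0, -1, -1,  4]
Characteristic polynomial: det(λI − L) = λ(λ² − 7λ + 8)(λ − 3)²(λ − 5).
Roots: λ = 0; (λ² − 7λ + 8) = 0 ⇒ λ = (7 ± √17)/2 ≈ 1.4384, 5.5616; (λ − 3) = 0 ⇒ λ = 3 (multiplicity 2); (λ − 5) = 0 ⇒ λ = 5.
(Check: the roots sum (with multiplicity) to 18, matching trace L = Σdeg = 2·9 = 18.)
Laplacian eigenvalues: [0.0, 1.4384, 3.0, 3.0, 5.0, 5.5616]. Largest eigenvalue (spectral radius) = 5.5616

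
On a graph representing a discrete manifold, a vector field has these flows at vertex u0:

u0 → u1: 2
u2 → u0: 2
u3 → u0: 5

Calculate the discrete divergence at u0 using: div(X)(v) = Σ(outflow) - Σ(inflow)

Divergence = sum of outgoing flows = 2 + (-2) + (-5) = -5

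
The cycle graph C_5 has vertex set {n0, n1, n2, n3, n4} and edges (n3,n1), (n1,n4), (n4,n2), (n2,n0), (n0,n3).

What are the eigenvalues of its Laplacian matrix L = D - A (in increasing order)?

The cycle graph C_n has Laplacian eigenvalues λ_k = 2 − 2cos(2πk/n), k = 0, 1, …, n−1. Here n = 5:
k=0: 2 − 2cos(0) = 0.0; k=1: 2 − 2cos(2π/5) = 1.382; k=2: 2 − 2cos(4π/5) = 3.618; k=3: 2 − 2cos(6π/5) = 3.618; k=4: 2 − 2cos(8π/5) = 1.382.
Laplacian eigenvalues (increasing order): [0.0, 1.382, 1.382, 3.618, 3.618]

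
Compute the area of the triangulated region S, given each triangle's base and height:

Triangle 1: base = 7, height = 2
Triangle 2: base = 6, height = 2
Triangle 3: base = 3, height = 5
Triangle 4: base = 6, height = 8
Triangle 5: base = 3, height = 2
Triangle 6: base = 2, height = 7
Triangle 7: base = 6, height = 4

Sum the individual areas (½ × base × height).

(1/2)×7×2 + (1/2)×6×2 + (1/2)×3×5 + (1/2)×6×8 + (1/2)×3×2 + (1/2)×2×7 + (1/2)×6×4 = 66.5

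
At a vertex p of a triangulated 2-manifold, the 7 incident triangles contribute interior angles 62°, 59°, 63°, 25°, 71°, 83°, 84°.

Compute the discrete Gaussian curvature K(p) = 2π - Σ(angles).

Sum of angles = 447°. K = 360° - 447° = -87° = -29π/60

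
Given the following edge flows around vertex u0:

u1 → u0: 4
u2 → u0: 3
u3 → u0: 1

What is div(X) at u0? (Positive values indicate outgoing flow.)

Divergence = sum of outgoing flows = (-4) + (-3) + (-1) = -8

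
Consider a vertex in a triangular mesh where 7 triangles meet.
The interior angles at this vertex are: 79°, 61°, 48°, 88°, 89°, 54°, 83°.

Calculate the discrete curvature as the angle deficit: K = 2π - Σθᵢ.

Sum of angles = 502°. K = 360° - 502° = -142° = -71π/90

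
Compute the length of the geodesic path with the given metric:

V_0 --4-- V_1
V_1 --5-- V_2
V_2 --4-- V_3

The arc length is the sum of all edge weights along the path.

Arc length = 4 + 5 + 4 = 13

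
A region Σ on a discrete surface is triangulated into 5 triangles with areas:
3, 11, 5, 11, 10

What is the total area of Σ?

3 + 11 + 5 + 11 + 10 = 40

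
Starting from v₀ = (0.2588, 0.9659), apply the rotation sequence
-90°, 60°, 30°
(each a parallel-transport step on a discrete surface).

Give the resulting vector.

Total rotation: (-90°) + 60° + 30° = 0°. Final vector: (0.2588, 0.9659)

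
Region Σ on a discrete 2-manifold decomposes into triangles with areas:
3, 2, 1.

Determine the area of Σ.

3 + 2 + 1 = 6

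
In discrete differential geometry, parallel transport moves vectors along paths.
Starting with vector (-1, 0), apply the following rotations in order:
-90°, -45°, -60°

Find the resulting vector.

Total rotation: (-90°) + (-45°) + (-60°) = -195° ≡ 165° (mod 360°). Final vector: (0.9659, -0.2588)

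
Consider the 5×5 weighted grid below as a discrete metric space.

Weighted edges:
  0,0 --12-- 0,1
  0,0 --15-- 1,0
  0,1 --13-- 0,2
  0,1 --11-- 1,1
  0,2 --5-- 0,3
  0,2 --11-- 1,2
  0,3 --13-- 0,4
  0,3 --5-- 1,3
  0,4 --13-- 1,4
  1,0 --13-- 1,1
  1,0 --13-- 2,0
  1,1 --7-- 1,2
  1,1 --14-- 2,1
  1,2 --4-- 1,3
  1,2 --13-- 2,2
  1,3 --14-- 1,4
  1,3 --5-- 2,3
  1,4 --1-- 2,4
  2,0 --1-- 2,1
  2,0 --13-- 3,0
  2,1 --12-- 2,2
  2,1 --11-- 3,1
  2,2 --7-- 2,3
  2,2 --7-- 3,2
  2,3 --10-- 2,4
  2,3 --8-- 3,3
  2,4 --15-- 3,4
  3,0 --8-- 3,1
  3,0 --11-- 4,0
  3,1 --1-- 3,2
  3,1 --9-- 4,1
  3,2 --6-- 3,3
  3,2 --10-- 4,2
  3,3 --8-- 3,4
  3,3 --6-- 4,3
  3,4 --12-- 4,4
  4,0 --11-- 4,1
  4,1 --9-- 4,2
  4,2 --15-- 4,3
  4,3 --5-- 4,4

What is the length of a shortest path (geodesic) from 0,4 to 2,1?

Shortest path: 0,4 → 0,3 → 1,3 → 2,3 → 2,2 → 2,1, total weight = 42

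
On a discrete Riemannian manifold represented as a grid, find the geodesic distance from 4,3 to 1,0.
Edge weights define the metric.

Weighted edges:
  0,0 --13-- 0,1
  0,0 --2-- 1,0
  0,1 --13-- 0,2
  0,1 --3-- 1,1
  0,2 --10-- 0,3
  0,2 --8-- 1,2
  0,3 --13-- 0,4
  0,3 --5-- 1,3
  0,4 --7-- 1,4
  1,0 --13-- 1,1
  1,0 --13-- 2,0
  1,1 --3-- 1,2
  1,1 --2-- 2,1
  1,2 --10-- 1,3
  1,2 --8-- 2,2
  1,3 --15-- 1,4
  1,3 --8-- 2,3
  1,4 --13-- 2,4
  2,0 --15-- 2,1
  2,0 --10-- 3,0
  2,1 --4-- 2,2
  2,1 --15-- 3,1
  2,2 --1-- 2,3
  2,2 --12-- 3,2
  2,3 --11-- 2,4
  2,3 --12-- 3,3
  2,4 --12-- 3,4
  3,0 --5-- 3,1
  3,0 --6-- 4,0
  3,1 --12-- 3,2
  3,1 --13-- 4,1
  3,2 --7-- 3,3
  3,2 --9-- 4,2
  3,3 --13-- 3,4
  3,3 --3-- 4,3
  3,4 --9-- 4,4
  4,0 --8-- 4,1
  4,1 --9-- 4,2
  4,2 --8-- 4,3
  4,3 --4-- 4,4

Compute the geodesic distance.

Shortest path: 4,3 → 3,3 → 2,3 → 2,2 → 2,1 → 1,1 → 1,0, total weight = 35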